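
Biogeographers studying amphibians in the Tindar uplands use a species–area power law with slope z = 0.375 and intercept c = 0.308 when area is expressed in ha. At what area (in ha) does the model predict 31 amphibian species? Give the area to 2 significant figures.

31 = 0.308 × A^0.375  ⇒  A^0.375 = 31/0.308 = 100.6
ln A = ln(100.6) / 0.375 = 4.6116 / 0.375 = 12.2977
A = e^12.2977 ≈ 219194 ha

220000 ha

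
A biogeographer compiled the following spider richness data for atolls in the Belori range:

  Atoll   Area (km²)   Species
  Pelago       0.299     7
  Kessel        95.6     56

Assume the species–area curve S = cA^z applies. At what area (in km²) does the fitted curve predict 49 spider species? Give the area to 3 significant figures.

z = ln(56/7) / ln(95.6/0.299) = 2.0794 / 5.7675 = 0.3605
c = 7 / 0.299^0.3605 = 7 / 0.6471 = 10.82
A = (49/10.82)^(1/0.3605) ⇒ ln A = ln(4.53)/0.3605 = 4.1898
A = e^4.1898 ≈ 66.01 km²

66.0 km²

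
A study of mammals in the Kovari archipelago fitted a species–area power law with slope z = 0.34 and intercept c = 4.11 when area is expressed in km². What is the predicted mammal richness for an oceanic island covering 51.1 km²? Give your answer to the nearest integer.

16

S = 4.11 × 51.1^0.34 = 4.11 × 3.809 ≈ 15.66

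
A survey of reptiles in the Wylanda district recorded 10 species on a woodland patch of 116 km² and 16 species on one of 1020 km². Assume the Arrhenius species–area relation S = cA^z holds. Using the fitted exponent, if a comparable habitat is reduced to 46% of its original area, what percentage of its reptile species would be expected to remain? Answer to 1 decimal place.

84.5%

z = ln(16/10) / ln(1020/116) = 0.4700 / 2.1740 = 0.2162
S_new/S_old = (A_new/A_old)^z = 0.46^0.2162 = exp(0.2162 × -0.7765) = 0.8455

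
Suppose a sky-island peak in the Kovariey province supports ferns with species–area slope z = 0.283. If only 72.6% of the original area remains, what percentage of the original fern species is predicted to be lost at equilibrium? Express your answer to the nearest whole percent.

9%

S_new/S_old = (A_new/A_old)^z = 0.726^0.283
= exp(0.283 × ln 0.726) = exp(0.283 × -0.3202) = exp(-0.0906) ≈ 0.9134
Fraction lost = 1 − 0.9134 = 0.08663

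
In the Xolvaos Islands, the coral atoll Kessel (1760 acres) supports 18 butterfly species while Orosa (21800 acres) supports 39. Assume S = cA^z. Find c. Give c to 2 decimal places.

z = ln(S₂/S₁) / ln(A₂/A₁) = ln(39/18) / ln(21800/1760) = 0.7732 / 2.5166 = 0.3072
c = S₁ / A₁^z = 18 / 1760^0.3072 = 18 / 9.934 = 1.812

1.81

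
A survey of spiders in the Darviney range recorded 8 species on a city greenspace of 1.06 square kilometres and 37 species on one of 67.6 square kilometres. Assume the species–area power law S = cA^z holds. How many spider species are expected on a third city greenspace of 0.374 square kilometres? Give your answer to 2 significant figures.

5.4

z = ln(37/8) / ln(67.6/1.06) = 1.5315 / 4.1553 = 0.3686
c = 8 / 1.06^0.3686 = 8 / 1.022 = 7.83
S₃ = 7.83 × 0.374^0.3686 = 7.83 × 0.696 ≈ 5.449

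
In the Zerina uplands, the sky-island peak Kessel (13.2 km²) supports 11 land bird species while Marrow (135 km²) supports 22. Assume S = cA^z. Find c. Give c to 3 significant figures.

5.10

z = ln(S₂/S₁) / ln(A₂/A₁) = ln(22/11) / ln(135/13.2) = 0.6931 / 2.3251 = 0.2981
c = S₁ / A₁^z = 11 / 13.2^0.2981 = 11 / 2.158 = 5.097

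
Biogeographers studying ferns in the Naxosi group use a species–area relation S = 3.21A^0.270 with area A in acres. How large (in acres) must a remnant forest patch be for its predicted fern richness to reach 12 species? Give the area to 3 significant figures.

12 = 3.21 × A^0.27  ⇒  A^0.27 = 12/3.21 = 3.738
ln A = ln(3.738) / 0.27 = 1.3186 / 0.27 = 4.8838
A = e^4.8838 ≈ 132.1 acres

132 acres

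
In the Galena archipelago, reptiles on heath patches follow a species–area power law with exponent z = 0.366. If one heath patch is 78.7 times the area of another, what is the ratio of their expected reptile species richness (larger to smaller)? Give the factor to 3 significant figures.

4.94

S₂/S₁ = (A₂/A₁)^z = 78.7^0.366
ln(S₂/S₁) = 0.366 × ln 78.7 = 0.366 × 4.3656 = 1.5978
S₂/S₁ = e^1.5978 ≈ 4.942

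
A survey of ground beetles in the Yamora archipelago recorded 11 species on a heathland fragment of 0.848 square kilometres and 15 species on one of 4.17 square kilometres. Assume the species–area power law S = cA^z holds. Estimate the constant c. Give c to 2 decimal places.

11.36

z = ln(S₂/S₁) / ln(A₂/A₁) = ln(15/11) / ln(4.17/0.848) = 0.3102 / 1.5928 = 0.1947
c = S₁ / A₁^z = 11 / 0.848^0.1947 = 11 / 0.9684 = 11.36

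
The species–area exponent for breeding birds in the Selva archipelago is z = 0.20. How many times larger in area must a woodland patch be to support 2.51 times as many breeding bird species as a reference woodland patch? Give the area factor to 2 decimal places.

99.63

(A₂/A₁)^0.2 = 2.51, so A₂/A₁ = 2.51^(1/0.2) = 2.51^5
ln(A₂/A₁) = ln 2.51 / 0.2 = 0.9203 / 0.2 = 4.6014
A₂/A₁ = e^4.6014 ≈ 99.63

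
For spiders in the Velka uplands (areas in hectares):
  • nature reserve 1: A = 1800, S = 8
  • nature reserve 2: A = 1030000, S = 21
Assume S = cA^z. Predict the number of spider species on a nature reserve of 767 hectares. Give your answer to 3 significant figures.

7.03

z = ln(21/8) / ln(1030000/1800) = 0.9651 / 6.3495 = 0.1520
c = 8 / 1800^0.1520 = 8 / 3.124 = 2.56
S₃ = 2.56 × 767^0.1520 = 2.56 × 2.745 ≈ 7.027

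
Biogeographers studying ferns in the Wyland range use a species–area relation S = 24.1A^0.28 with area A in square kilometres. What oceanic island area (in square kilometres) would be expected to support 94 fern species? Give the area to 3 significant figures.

129 square kilometres

94 = 24.1 × A^0.28  ⇒  A^0.28 = 94/24.1 = 3.9
ln A = ln(3.9) / 0.28 = 1.3611 / 0.28 = 4.8610
A = e^4.8610 ≈ 129.2 square kilometres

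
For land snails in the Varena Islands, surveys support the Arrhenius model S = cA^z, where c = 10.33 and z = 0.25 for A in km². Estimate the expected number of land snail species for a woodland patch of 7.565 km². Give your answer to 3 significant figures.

S = 10.33 × 7.565^0.25 = 10.33 × 1.658 ≈ 17.13

17.1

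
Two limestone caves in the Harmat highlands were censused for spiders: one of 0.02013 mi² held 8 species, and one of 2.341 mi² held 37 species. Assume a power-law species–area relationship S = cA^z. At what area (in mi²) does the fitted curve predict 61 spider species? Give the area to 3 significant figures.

11.1 mi²

z = ln(37/8) / ln(2.341/0.02013) = 1.5315 / 4.7561 = 0.3220
c = 8 / 0.02013^0.3220 = 8 / 0.2843 = 28.14
A = (61/28.14)^(1/0.3220) ⇒ ln A = ln(2.168)/0.3220 = 2.4032
A = e^2.4032 ≈ 11.06 mi²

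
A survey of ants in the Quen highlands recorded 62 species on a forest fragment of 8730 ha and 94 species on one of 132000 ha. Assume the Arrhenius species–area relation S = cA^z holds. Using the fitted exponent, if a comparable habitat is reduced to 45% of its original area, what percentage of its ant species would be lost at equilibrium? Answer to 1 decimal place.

11.5%

z = ln(94/62) / ln(132000/8730) = 0.4162 / 2.7160 = 0.1532
S_new/S_old = (A_new/A_old)^z = 0.45^0.1532 = exp(0.1532 × -0.7985) = 0.8848
Fraction lost = 1 − 0.8848 = 0.1152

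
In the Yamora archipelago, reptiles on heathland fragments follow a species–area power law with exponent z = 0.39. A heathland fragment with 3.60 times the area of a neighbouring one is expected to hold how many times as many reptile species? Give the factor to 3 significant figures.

S₂/S₁ = (A₂/A₁)^z = 3.6^0.39
ln(S₂/S₁) = 0.39 × ln 3.6 = 0.39 × 1.2809 = 0.4996
S₂/S₁ = e^0.4996 ≈ 1.648

1.65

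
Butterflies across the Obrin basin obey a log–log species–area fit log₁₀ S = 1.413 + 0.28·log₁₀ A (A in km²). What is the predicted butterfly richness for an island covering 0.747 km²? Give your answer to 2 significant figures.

S = 25.88 × 0.747^0.28 = 25.88 × 0.9216 ≈ 23.85

24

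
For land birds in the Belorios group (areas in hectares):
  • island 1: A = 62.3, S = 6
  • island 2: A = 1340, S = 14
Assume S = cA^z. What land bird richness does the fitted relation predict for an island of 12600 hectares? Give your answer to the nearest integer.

26

z = ln(14/6) / ln(1340/62.3) = 0.8473 / 3.0685 = 0.2761
c = 6 / 62.3^0.2761 = 6 / 3.13 = 1.917
S₃ = 1.917 × 12600^0.2761 = 1.917 × 13.56 ≈ 25.99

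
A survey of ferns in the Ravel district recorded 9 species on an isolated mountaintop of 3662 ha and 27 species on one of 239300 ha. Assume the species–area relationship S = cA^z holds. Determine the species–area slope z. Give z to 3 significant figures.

Taking logs: ln S = ln c + z ln A, so z = (ln S₂ − ln S₁)/(ln A₂ − ln A₁).
z = ln(27/9) / ln(239300/3662) = ln(3) / ln(65.35) = 1.0986 / 4.1797 = 0.2628

0.263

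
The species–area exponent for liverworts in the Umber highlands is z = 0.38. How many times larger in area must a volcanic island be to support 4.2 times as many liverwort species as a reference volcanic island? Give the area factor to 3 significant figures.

43.7

(A₂/A₁)^0.38 = 4.2, so A₂/A₁ = 4.2^(1/0.38) = 4.2^2.632
ln(A₂/A₁) = ln 4.2 / 0.38 = 1.4351 / 0.38 = 3.7765
A₂/A₁ = e^3.7765 ≈ 43.66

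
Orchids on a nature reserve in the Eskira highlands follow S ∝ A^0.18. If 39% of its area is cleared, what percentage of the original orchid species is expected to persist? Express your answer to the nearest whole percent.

S_new/S_old = (A_new/A_old)^z = 0.61^0.18
= exp(0.18 × ln 0.61) = exp(0.18 × -0.4943) = exp(-0.0890) ≈ 0.9149

91%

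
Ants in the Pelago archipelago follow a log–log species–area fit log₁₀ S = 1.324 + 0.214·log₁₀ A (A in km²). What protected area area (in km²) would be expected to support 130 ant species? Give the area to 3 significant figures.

130 = 21.09 × A^0.214  ⇒  A^0.214 = 130/21.09 = 6.165
ln A = ln(6.165) / 0.214 = 1.8189 / 0.214 = 8.4996
A = e^8.4996 ≈ 4913 km²

4910 km²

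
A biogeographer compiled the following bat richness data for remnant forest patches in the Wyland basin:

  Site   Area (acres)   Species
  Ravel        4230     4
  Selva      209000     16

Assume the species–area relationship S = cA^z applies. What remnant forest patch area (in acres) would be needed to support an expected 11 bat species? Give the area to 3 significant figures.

72800 acres

z = ln(16/4) / ln(209000/4230) = 1.3863 / 3.9001 = 0.3554
c = 4 / 4230^0.3554 = 4 / 19.45 = 0.2056
A = (11/0.2056)^(1/0.3554) ⇒ ln A = ln(53.49)/0.3554 = 11.1959
A = e^11.1959 ≈ 72835 acres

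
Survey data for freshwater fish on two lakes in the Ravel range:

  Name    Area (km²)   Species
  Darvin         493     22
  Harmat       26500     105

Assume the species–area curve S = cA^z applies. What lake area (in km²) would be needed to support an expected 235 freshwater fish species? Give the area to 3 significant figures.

207000 km²

z = ln(105/22) / ln(26500/493) = 1.5629 / 3.9844 = 0.3923
c = 22 / 493^0.3923 = 22 / 11.38 = 1.933
A = (235/1.933)^(1/0.3923) ⇒ ln A = ln(121.6)/0.3923 = 12.2387
A = e^12.2387 ≈ 206634 km²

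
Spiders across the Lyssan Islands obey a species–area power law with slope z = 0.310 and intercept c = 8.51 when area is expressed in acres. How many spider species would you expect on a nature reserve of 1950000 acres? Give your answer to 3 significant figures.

S = 8.51 × 1950000^0.31
ln S = ln 8.51 + 0.31 × ln 1950000 = 2.1412 + 0.31 × 14.4833 = 6.6311
S = e^6.6311 ≈ 758.3

758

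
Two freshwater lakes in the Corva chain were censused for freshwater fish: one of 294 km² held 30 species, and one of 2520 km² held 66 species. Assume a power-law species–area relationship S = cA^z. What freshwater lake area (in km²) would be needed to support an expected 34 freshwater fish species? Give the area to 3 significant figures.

413 km²

z = ln(66/30) / ln(2520/294) = 0.7885 / 2.1484 = 0.3670
c = 30 / 294^0.3670 = 30 / 8.051 = 3.726
A = (34/3.726)^(1/0.3670) ⇒ ln A = ln(9.125)/0.3670 = 6.0246
A = e^6.0246 ≈ 413.5 km²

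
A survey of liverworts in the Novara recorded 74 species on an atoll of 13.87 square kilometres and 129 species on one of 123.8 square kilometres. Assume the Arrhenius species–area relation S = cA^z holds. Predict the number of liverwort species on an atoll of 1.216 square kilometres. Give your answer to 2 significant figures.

40

z = ln(129/74) / ln(123.8/13.87) = 0.5557 / 2.1889 = 0.2539
c = 74 / 13.87^0.2539 = 74 / 1.95 = 37.96
S₃ = 37.96 × 1.216^0.2539 = 37.96 × 1.051 ≈ 39.89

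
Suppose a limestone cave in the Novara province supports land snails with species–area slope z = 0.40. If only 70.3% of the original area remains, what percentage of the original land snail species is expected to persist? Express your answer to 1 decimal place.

86.9%

S_new/S_old = (A_new/A_old)^z = 0.703^0.4
= exp(0.4 × ln 0.703) = exp(0.4 × -0.3524) = exp(-0.1410) ≈ 0.8685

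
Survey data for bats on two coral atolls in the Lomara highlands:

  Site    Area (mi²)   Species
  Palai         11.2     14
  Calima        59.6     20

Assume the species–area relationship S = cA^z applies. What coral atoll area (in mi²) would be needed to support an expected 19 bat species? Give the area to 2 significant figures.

47 mi²

z = ln(20/14) / ln(59.6/11.2) = 0.3567 / 1.6717 = 0.2134
c = 14 / 11.2^0.2134 = 14 / 1.674 = 8.361
A = (19/8.361)^(1/0.2134) ⇒ ln A = ln(2.272)/0.2134 = 3.8472
A = e^3.8472 ≈ 46.86 mi²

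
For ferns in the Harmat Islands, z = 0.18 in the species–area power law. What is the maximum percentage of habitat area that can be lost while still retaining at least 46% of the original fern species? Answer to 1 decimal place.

98.7%

Need (A_new/A_old)^0.18 = 0.46, so A_new/A_old = 0.46^(1/0.18) = 0.46^5.556
ln(A_new/A_old) = ln 0.46 / 0.18 = -0.7765 / 0.18 = -4.3140
A_new/A_old = e^-4.3140 ≈ 0.01338
Fraction that can be lost = 1 − 0.01338 = 0.9866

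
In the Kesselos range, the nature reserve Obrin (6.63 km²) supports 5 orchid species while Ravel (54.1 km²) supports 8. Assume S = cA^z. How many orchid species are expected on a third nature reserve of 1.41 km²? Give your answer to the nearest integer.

4

z = ln(8/5) / ln(54.1/6.63) = 0.4700 / 2.0992 = 0.2239
c = 5 / 6.63^0.2239 = 5 / 1.527 = 3.274
S₃ = 3.274 × 1.41^0.2239 = 3.274 × 1.08 ≈ 3.535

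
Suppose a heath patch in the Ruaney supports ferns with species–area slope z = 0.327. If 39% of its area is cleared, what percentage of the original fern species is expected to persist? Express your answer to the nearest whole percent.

S_new/S_old = (A_new/A_old)^z = 0.61^0.327
= exp(0.327 × ln 0.61) = exp(0.327 × -0.4943) = exp(-0.1616) ≈ 0.8508

85%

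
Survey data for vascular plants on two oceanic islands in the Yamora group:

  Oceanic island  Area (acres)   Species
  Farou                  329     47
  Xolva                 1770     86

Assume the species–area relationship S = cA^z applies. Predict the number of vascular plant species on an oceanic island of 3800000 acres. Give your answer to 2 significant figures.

1400

z = ln(86/47) / ln(1770/329) = 0.6042 / 1.6827 = 0.3591
c = 47 / 329^0.3591 = 47 / 8.014 = 5.865
S₃ = 5.865 × 3800000^0.3591 = 5.865 × 230.5 ≈ 1352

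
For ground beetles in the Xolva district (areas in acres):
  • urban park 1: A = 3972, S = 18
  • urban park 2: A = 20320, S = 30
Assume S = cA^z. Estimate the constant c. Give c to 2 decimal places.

1.35

z = ln(S₂/S₁) / ln(A₂/A₁) = ln(30/18) / ln(20320/3972) = 0.5108 / 1.6323 = 0.3129
c = S₁ / A₁^z = 18 / 3972^0.3129 = 18 / 13.37 = 1.346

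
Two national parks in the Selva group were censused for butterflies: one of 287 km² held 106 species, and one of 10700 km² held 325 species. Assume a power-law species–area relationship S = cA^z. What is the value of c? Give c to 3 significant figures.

z = ln(S₂/S₁) / ln(A₂/A₁) = ln(325/106) / ln(10700/287) = 1.1204 / 3.6185 = 0.3096
c = S₁ / A₁^z = 106 / 287^0.3096 = 106 / 5.768 = 18.38

18.4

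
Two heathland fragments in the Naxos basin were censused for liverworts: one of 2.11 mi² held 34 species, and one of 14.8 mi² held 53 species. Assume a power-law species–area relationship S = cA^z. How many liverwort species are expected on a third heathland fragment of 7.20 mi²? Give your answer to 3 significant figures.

z = ln(53/34) / ln(14.8/2.11) = 0.4439 / 1.9479 = 0.2279
c = 34 / 2.11^0.2279 = 34 / 1.186 = 28.68
S₃ = 28.68 × 7.2^0.2279 = 28.68 × 1.568 ≈ 44.97

45.0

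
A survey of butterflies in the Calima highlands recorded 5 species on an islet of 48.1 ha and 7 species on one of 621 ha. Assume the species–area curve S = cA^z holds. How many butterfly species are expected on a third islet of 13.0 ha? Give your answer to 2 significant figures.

4.2

z = ln(7/5) / ln(621/48.1) = 0.3365 / 2.5580 = 0.1315
c = 5 / 48.1^0.1315 = 5 / 1.664 = 3.004
S₃ = 3.004 × 13^0.1315 = 3.004 × 1.401 ≈ 4.21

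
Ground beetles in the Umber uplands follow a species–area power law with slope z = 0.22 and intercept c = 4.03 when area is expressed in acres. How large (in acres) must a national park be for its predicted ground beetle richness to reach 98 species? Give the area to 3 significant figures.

1990000 acres

98 = 4.03 × A^0.22  ⇒  A^0.22 = 98/4.03 = 24.32
ln A = ln(24.32) / 0.22 = 3.1912 / 0.22 = 14.5055
A = e^14.5055 ≈ 1993614 acres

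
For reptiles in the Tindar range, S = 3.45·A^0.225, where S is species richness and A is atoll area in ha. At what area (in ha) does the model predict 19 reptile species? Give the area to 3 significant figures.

1960 ha

19 = 3.45 × A^0.225  ⇒  A^0.225 = 19/3.45 = 5.507
ln A = ln(5.507) / 0.225 = 1.7061 / 0.225 = 7.5825
A = e^7.5825 ≈ 1964 ha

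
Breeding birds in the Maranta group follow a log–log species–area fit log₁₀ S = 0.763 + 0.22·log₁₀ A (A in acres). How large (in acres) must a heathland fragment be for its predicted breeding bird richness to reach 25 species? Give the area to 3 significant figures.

25 = 5.794 × A^0.22  ⇒  A^0.22 = 25/5.794 = 4.315
ln A = ln(4.315) / 0.22 = 1.4620 / 0.22 = 6.6455
A = e^6.6455 ≈ 769.3 acres

769 acres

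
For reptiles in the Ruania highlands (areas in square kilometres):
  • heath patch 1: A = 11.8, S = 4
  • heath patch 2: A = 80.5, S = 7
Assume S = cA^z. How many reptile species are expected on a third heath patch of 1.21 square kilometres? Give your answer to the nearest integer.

z = ln(7/4) / ln(80.5/11.8) = 0.5596 / 1.9202 = 0.2914
c = 4 / 11.8^0.2914 = 4 / 2.053 = 1.948
S₃ = 1.948 × 1.21^0.2914 = 1.948 × 1.057 ≈ 2.06

2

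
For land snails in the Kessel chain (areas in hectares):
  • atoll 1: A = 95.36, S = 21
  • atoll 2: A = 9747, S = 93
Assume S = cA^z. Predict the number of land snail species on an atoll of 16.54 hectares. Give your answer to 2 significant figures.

12

z = ln(93/21) / ln(9747/95.36) = 1.4881 / 4.6271 = 0.3216
c = 21 / 95.36^0.3216 = 21 / 4.331 = 4.849
S₃ = 4.849 × 16.54^0.3216 = 4.849 × 2.465 ≈ 11.95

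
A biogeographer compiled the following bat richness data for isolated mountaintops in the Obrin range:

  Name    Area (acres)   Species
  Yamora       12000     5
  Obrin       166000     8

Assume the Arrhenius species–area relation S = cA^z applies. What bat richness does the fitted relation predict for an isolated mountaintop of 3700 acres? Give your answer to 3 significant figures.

z = ln(8/5) / ln(166000/12000) = 0.4700 / 2.6271 = 0.1789
c = 5 / 12000^0.1789 = 5 / 5.368 = 0.9315
S₃ = 0.9315 × 3700^0.1789 = 0.9315 × 4.349 ≈ 4.051

4.05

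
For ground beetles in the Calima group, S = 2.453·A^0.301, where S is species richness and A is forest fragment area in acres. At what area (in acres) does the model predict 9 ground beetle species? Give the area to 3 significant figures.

75.1 acres

9 = 2.453 × A^0.301  ⇒  A^0.301 = 9/2.453 = 3.669
ln A = ln(3.669) / 0.301 = 1.2999 / 0.301 = 4.3186
A = e^4.3186 ≈ 75.09 acres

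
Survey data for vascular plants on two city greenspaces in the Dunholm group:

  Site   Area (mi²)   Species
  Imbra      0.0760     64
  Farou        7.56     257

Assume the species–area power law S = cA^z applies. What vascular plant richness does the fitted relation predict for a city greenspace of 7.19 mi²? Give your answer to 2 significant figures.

z = ln(257/64) / ln(7.56/0.076) = 1.3902 / 4.5999 = 0.3022
c = 64 / 0.076^0.3022 = 64 / 0.4589 = 139.5
S₃ = 139.5 × 7.19^0.3022 = 139.5 × 1.815 ≈ 253.1

250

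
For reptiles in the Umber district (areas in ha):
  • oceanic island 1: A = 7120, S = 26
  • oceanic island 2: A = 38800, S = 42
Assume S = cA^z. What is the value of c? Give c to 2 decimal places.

2.11

z = ln(S₂/S₁) / ln(A₂/A₁) = ln(42/26) / ln(38800/7120) = 0.4796 / 1.6955 = 0.2828
c = S₁ / A₁^z = 26 / 7120^0.2828 = 26 / 12.29 = 2.115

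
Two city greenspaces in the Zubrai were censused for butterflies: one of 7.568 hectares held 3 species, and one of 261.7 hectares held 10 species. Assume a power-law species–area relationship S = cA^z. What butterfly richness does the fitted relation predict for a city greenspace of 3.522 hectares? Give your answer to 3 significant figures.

z = ln(10/3) / ln(261.7/7.568) = 1.2040 / 3.5433 = 0.3398
c = 3 / 7.568^0.3398 = 3 / 1.989 = 1.508
S₃ = 1.508 × 3.522^0.3398 = 1.508 × 1.534 ≈ 2.313

2.31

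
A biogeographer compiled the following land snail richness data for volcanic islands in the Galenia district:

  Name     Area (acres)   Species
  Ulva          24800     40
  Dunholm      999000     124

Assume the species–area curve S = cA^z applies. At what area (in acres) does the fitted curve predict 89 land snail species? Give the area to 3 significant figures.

338000 acres

z = ln(124/40) / ln(999000/24800) = 1.1314 / 3.6959 = 0.3061
c = 40 / 24800^0.3061 = 40 / 22.14 = 1.806
A = (89/1.806)^(1/0.3061) ⇒ ln A = ln(49.27)/0.3061 = 12.7311
A = e^12.7311 ≈ 338113 acres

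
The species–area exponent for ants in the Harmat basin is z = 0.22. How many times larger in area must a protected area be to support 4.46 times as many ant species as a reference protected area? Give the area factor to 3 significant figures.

894

(A₂/A₁)^0.22 = 4.46, so A₂/A₁ = 4.46^(1/0.22) = 4.46^4.545
ln(A₂/A₁) = ln 4.46 / 0.22 = 1.4951 / 0.22 = 6.7961
A₂/A₁ = e^6.7961 ≈ 894.4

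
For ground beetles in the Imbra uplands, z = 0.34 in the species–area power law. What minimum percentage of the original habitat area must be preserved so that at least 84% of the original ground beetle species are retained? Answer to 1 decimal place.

59.9%

Need (A_new/A_old)^0.34 = 0.84, so A_new/A_old = 0.84^(1/0.34) = 0.84^2.941
ln(A_new/A_old) = ln 0.84 / 0.34 = -0.1744 / 0.34 = -0.5128
A_new/A_old = e^-0.5128 ≈ 0.5988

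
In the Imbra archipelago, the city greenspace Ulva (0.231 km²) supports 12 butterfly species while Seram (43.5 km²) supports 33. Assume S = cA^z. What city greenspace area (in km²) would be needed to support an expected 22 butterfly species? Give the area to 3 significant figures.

5.33 km²

z = ln(33/12) / ln(43.5/0.231) = 1.0116 / 5.2381 = 0.1931
c = 12 / 0.231^0.1931 = 12 / 0.7535 = 15.93
A = (22/15.93)^(1/0.1931) ⇒ ln A = ln(1.381)/0.1931 = 1.6733
A = e^1.6733 ≈ 5.329 km²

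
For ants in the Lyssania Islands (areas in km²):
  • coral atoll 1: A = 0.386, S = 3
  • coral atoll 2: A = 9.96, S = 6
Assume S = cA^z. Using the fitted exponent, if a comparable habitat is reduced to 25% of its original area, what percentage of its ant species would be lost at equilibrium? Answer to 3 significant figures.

z = ln(6/3) / ln(9.96/0.386) = 0.6931 / 3.2505 = 0.2132
S_new/S_old = (A_new/A_old)^z = 0.25^0.2132 = exp(0.2132 × -1.3863) = 0.7441
Fraction lost = 1 − 0.7441 = 0.2559

25.6%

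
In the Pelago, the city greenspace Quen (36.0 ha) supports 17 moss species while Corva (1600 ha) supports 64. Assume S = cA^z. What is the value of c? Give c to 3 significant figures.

z = ln(S₂/S₁) / ln(A₂/A₁) = ln(64/17) / ln(1600/36) = 1.3257 / 3.7942 = 0.3494
c = S₁ / A₁^z = 17 / 36^0.3494 = 17 / 3.497 = 4.861

4.86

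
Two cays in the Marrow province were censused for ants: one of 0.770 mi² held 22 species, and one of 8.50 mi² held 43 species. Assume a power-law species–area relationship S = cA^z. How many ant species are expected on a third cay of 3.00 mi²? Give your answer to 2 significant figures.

32

z = ln(43/22) / ln(8.5/0.77) = 0.6702 / 2.4014 = 0.2791
c = 22 / 0.77^0.2791 = 22 / 0.9297 = 23.66
S₃ = 23.66 × 3^0.2791 = 23.66 × 1.359 ≈ 32.15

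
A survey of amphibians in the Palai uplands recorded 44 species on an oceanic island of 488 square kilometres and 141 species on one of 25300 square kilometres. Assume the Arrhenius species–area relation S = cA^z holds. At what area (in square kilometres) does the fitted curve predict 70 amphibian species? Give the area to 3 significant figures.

z = ln(141/44) / ln(25300/488) = 1.1646 / 3.9482 = 0.2950
c = 44 / 488^0.2950 = 44 / 6.208 = 7.087
A = (70/7.087)^(1/0.2950) ⇒ ln A = ln(9.877)/0.2950 = 7.7645
A = e^7.7645 ≈ 2355 square kilometres

2360 square kilometres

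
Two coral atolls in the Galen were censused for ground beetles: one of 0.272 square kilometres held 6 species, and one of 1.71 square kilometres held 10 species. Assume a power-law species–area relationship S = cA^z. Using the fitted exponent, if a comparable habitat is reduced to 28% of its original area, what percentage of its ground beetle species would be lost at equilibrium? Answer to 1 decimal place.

z = ln(10/6) / ln(1.71/0.272) = 0.5108 / 1.8384 = 0.2779
S_new/S_old = (A_new/A_old)^z = 0.28^0.2779 = exp(0.2779 × -1.2730) = 0.7021
Fraction lost = 1 − 0.7021 = 0.2979

29.8%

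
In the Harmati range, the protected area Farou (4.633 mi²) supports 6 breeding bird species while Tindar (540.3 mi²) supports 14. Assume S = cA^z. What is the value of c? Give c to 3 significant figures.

4.57

z = ln(S₂/S₁) / ln(A₂/A₁) = ln(14/6) / ln(540.3/4.633) = 0.8473 / 4.7589 = 0.1780
c = S₁ / A₁^z = 6 / 4.633^0.1780 = 6 / 1.314 = 4.567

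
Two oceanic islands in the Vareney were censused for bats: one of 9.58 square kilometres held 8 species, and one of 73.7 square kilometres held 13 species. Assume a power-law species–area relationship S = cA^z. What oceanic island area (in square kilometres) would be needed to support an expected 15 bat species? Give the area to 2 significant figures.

130 square kilometres

z = ln(13/8) / ln(73.7/9.58) = 0.4855 / 2.0403 = 0.2380
c = 8 / 9.58^0.2380 = 8 / 1.712 = 4.673
A = (15/4.673)^(1/0.2380) ⇒ ln A = ln(3.21)/0.2380 = 4.9014
A = e^4.9014 ≈ 134.5 square kilometres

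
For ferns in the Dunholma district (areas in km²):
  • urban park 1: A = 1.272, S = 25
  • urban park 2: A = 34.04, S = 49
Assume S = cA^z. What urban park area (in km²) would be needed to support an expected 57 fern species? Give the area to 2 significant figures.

71 km²

z = ln(49/25) / ln(34.04/1.272) = 0.6729 / 3.2869 = 0.2047
c = 25 / 1.272^0.2047 = 25 / 1.05 = 23.8
A = (57/23.8)^(1/0.2047) ⇒ ln A = ln(2.395)/0.2047 = 4.2662
A = e^4.2662 ≈ 71.25 km²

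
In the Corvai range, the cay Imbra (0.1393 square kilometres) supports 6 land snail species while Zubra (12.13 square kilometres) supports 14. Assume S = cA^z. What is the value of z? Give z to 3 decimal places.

0.190

Taking logs: ln S = ln c + z ln A, so z = (ln S₂ − ln S₁)/(ln A₂ − ln A₁).
z = ln(14/6) / ln(12.13/0.1393) = ln(2.333) / ln(87.08) = 0.8473 / 4.4668 = 0.1897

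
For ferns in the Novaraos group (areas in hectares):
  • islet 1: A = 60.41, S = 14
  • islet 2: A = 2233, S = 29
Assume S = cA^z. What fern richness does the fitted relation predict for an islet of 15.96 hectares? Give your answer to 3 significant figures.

z = ln(29/14) / ln(2233/60.41) = 0.7282 / 3.6099 = 0.2017
c = 14 / 60.41^0.2017 = 14 / 2.287 = 6.121
S₃ = 6.121 × 15.96^0.2017 = 6.121 × 1.749 ≈ 10.7

10.7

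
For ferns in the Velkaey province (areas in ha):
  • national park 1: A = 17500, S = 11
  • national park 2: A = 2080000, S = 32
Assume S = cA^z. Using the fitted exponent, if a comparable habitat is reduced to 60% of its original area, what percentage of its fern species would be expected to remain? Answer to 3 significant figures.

89.2%

z = ln(32/11) / ln(2080000/17500) = 1.0678 / 4.7779 = 0.2235
S_new/S_old = (A_new/A_old)^z = 0.6^0.2235 = exp(0.2235 × -0.5108) = 0.8921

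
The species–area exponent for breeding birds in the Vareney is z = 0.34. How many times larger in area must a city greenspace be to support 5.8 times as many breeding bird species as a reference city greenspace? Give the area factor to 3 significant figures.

(A₂/A₁)^0.34 = 5.8, so A₂/A₁ = 5.8^(1/0.34) = 5.8^2.941
ln(A₂/A₁) = ln 5.8 / 0.34 = 1.7579 / 0.34 = 5.1702
A₂/A₁ = e^5.1702 ≈ 175.9

176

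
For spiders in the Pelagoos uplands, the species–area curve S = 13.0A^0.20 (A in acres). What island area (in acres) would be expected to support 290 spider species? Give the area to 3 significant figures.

5520000 acres

290 = 13 × A^0.2  ⇒  A^0.2 = 290/13 = 22.31
ln A = ln(22.31) / 0.2 = 3.1049 / 0.2 = 15.5247
A = e^15.5247 ≈ 5524249 acres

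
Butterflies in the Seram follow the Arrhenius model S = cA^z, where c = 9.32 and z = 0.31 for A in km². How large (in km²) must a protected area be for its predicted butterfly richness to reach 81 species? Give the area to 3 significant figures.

81 = 9.32 × A^0.31  ⇒  A^0.31 = 81/9.32 = 8.691
ln A = ln(8.691) / 0.31 = 2.1623 / 0.31 = 6.9751
A = e^6.9751 ≈ 1070 km²

1070 km²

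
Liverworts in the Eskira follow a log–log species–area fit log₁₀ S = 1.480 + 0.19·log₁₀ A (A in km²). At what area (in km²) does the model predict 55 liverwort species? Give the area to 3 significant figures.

23.5 km²

55 = 30.2 × A^0.19  ⇒  A^0.19 = 55/30.2 = 1.821
ln A = ln(1.821) / 0.19 = 0.5995 / 0.19 = 3.1553
A = e^3.1553 ≈ 23.46 km²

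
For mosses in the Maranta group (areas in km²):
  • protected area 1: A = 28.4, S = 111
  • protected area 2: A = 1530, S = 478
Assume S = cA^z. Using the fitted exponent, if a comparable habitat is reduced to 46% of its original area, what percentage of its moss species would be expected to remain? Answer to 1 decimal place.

z = ln(478/111) / ln(1530/28.4) = 1.4601 / 3.9866 = 0.3662
S_new/S_old = (A_new/A_old)^z = 0.46^0.3662 = exp(0.3662 × -0.7765) = 0.7525

75.2%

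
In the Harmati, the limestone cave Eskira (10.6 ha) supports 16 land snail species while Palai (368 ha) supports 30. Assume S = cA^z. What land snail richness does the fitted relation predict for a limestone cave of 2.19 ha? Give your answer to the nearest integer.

z = ln(30/16) / ln(368/10.6) = 0.6286 / 3.5472 = 0.1772
c = 16 / 10.6^0.1772 = 16 / 1.519 = 10.53
S₃ = 10.53 × 2.19^0.1772 = 10.53 × 1.149 ≈ 12.1

12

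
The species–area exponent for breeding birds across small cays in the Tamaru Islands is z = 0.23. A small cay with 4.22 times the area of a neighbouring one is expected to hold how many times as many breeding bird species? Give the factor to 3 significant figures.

1.39

S₂/S₁ = (A₂/A₁)^z = 4.22^0.23
ln(S₂/S₁) = 0.23 × ln 4.22 = 0.23 × 1.4398 = 0.3312
S₂/S₁ = e^0.3312 ≈ 1.393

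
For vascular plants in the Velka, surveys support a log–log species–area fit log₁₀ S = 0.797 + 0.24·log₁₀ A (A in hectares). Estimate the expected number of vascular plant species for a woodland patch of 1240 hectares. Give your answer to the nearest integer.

S = 6.266 × 1240^0.24 = 6.266 × 5.526 ≈ 34.63

35 species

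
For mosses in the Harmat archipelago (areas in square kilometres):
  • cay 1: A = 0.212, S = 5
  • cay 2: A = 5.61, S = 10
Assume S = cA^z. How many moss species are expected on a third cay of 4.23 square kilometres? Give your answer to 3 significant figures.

9.42

z = ln(10/5) / ln(5.61/0.212) = 0.6931 / 3.2757 = 0.2116
c = 5 / 0.212^0.2116 = 5 / 0.7202 = 6.943
S₃ = 6.943 × 4.23^0.2116 = 6.943 × 1.357 ≈ 9.42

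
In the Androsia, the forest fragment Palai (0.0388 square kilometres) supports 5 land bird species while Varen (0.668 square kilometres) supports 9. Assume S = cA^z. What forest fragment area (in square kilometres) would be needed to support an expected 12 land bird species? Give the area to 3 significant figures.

2.69 square kilometres

z = ln(9/5) / ln(0.668/0.0388) = 0.5878 / 2.8459 = 0.2065
c = 5 / 0.0388^0.2065 = 5 / 0.5111 = 9.782
A = (12/9.782)^(1/0.2065) ⇒ ln A = ln(1.227)/0.2065 = 0.9894
A = e^0.9894 ≈ 2.69 square kilometres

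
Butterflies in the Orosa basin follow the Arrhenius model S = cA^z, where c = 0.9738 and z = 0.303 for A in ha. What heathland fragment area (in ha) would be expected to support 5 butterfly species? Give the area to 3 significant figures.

221 ha

5 = 0.9738 × A^0.303  ⇒  A^0.303 = 5/0.9738 = 5.135
ln A = ln(5.135) / 0.303 = 1.6360 / 0.303 = 5.3993
A = e^5.3993 ≈ 221.3 ha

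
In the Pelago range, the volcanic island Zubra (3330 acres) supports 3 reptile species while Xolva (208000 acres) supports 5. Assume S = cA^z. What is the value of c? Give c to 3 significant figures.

z = ln(S₂/S₁) / ln(A₂/A₁) = ln(5/3) / ln(208000/3330) = 0.5108 / 4.1346 = 0.1236
c = S₁ / A₁^z = 3 / 3330^0.1236 = 3 / 2.724 = 1.101

1.10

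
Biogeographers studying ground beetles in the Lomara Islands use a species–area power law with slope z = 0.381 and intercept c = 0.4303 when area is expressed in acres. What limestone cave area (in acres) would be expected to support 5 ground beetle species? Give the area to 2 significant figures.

5 = 0.4303 × A^0.381  ⇒  A^0.381 = 5/0.4303 = 11.62
ln A = ln(11.62) / 0.381 = 2.4527 / 0.381 = 6.4376
A = e^6.4376 ≈ 624.9 acres

620 acres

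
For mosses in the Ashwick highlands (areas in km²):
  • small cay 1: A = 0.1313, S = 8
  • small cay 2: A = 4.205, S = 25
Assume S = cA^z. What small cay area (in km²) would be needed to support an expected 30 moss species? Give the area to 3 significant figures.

7.32 km²

z = ln(25/8) / ln(4.205/0.1313) = 1.1394 / 3.4665 = 0.3287
c = 8 / 0.1313^0.3287 = 8 / 0.5131 = 15.59
A = (30/15.59)^(1/0.3287) ⇒ ln A = ln(1.924)/0.3287 = 1.9910
A = e^1.9910 ≈ 7.323 km²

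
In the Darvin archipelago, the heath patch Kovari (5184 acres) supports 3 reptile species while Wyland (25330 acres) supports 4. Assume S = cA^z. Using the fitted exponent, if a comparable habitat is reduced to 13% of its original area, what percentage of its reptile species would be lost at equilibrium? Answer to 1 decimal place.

30.9%

z = ln(4/3) / ln(25330/5184) = 0.2877 / 1.5864 = 0.1813
S_new/S_old = (A_new/A_old)^z = 0.13^0.1813 = exp(0.1813 × -2.0402) = 0.6908
Fraction lost = 1 − 0.6908 = 0.3092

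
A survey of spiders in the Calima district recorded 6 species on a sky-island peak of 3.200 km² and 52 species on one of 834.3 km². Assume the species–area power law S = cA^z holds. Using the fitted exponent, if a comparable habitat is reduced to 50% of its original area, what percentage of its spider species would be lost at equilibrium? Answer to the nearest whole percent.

24%

z = ln(52/6) / ln(834.3/3.2) = 2.1595 / 5.5634 = 0.3882
S_new/S_old = (A_new/A_old)^z = 0.5^0.3882 = exp(0.3882 × -0.6931) = 0.7641
Fraction lost = 1 − 0.7641 = 0.2359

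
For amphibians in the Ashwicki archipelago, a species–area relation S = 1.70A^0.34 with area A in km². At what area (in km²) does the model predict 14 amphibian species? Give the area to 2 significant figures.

14 = 1.7 × A^0.34  ⇒  A^0.34 = 14/1.7 = 8.235
ln A = ln(8.235) / 0.34 = 2.1084 / 0.34 = 6.2013
A = e^6.2013 ≈ 493.4 km²

490 km²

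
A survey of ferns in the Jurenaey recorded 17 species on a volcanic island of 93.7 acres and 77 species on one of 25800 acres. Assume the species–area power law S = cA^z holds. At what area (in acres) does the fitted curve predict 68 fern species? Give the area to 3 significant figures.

16300 acres

z = ln(77/17) / ln(25800/93.7) = 1.5106 / 5.6180 = 0.2689
c = 17 / 93.7^0.2689 = 17 / 3.39 = 5.015
A = (68/5.015)^(1/0.2689) ⇒ ln A = ln(13.56)/0.2689 = 9.6959
A = e^9.6959 ≈ 16250 acres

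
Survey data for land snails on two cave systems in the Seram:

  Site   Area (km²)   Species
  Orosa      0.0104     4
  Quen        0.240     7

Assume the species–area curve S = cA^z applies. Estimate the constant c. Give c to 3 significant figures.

z = ln(S₂/S₁) / ln(A₂/A₁) = ln(7/4) / ln(0.24/0.0104) = 0.5596 / 3.1388 = 0.1783
c = S₁ / A₁^z = 4 / 0.0104^0.1783 = 4 / 0.4431 = 9.028

9.03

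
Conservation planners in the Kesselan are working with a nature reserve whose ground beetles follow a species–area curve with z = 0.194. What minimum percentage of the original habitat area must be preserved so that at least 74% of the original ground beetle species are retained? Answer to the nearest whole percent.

21%

Need (A_new/A_old)^0.194 = 0.74, so A_new/A_old = 0.74^(1/0.194) = 0.74^5.155
ln(A_new/A_old) = ln 0.74 / 0.194 = -0.3011 / 0.194 = -1.5521
A_new/A_old = e^-1.5521 ≈ 0.2118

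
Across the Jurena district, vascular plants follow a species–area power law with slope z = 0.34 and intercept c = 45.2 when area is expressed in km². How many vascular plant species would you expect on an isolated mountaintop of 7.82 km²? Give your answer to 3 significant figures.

91.0

S = 45.2 × 7.82^0.34
ln S = ln 45.2 + 0.34 × ln 7.82 = 3.8111 + 0.34 × 2.0567 = 4.5104
S = e^4.5104 ≈ 90.96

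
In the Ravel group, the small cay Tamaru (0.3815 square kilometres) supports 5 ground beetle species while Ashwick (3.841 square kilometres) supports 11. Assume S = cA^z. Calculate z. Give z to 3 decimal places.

0.341

Taking logs: ln S = ln c + z ln A, so z = (ln S₂ − ln S₁)/(ln A₂ − ln A₁).
z = ln(11/5) / ln(3.841/0.3815) = ln(2.2) / ln(10.07) = 0.7885 / 2.3094 = 0.3414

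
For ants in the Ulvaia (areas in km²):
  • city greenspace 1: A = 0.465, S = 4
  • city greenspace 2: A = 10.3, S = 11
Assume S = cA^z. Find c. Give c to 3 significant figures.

z = ln(S₂/S₁) / ln(A₂/A₁) = ln(11/4) / ln(10.3/0.465) = 1.0116 / 3.0979 = 0.3265
c = S₁ / A₁^z = 4 / 0.465^0.3265 = 4 / 0.7788 = 5.136

5.14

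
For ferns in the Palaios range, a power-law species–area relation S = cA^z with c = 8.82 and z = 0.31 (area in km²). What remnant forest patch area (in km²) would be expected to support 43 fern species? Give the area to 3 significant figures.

166 km²

43 = 8.82 × A^0.31  ⇒  A^0.31 = 43/8.82 = 4.875
ln A = ln(4.875) / 0.31 = 1.5842 / 0.31 = 5.1103
A = e^5.1103 ≈ 165.7 km²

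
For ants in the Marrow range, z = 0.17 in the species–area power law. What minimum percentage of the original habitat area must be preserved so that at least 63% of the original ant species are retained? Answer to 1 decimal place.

6.6%

Need (A_new/A_old)^0.17 = 0.63, so A_new/A_old = 0.63^(1/0.17) = 0.63^5.882
ln(A_new/A_old) = ln 0.63 / 0.17 = -0.4620 / 0.17 = -2.7179
A_new/A_old = e^-2.7179 ≈ 0.06602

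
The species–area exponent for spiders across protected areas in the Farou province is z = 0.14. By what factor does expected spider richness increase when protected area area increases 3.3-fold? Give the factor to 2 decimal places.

1.18

S₂/S₁ = (A₂/A₁)^z = 3.3^0.14
ln(S₂/S₁) = 0.14 × ln 3.3 = 0.14 × 1.1939 = 0.1671
S₂/S₁ = e^0.1671 ≈ 1.182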